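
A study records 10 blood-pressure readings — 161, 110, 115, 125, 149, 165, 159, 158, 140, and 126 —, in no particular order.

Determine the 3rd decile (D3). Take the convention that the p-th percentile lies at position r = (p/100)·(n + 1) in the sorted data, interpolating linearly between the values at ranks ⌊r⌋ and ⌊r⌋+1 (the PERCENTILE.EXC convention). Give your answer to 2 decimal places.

Sorted: 110, 115, 125, 126, 140, 149, 158, 159, 161, 165.
n = 10.
r = (30/100)·(10 + 1) = 3.3.
Rank 3 is 125 and rank 4 is 126.
Interpolate: 125 + 0.3·(126 − 125) = 125 + 0.3·1 = 125.3.

125.30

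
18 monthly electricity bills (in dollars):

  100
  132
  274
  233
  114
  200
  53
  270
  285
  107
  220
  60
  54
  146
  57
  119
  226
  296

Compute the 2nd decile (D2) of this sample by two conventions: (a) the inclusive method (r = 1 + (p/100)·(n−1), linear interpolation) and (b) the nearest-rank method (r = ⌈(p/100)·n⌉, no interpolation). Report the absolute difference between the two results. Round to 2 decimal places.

Sorted: 53, 54, 57, 60, 100, 107, 114, 119, 132, 146, 200, 220, 226, 233, 270, 274, 285, 296.
n = 18.
(a) r = 4.4; between ranks 4 (60) and 5 (100): 76.
(b) the nearest-rank method: rank 4 → 60.
|76 − 60| = 16.

16.00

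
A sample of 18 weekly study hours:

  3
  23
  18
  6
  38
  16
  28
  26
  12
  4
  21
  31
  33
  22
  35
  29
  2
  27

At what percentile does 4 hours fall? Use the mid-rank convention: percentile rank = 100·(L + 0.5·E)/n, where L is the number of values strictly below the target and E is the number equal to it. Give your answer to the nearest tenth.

13.9

Sorted: 2, 3, 4, 6, 12, 16, 18, 21, 22, 23, 26, 27, 28, 29, 31, 33, 35, 38.
Count below 4: L = 2; count equal: E = 1; n = 18.
Percentile rank = 100·(2 + 0.5·1)/18 = 100·2.5/18 = 13.89.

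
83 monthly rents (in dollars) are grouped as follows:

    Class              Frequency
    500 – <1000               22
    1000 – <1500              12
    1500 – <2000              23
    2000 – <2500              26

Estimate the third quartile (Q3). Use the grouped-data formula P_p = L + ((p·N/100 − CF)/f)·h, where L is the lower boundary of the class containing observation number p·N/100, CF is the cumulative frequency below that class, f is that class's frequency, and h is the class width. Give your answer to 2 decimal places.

N = 83; target position k = 75/100 · 83 = 62.25.
Cumulative frequencies: 22, 34, 57, 83.
Observation 62.25 falls in the class 2000 – <2500.
L = 2000, CF = 57, f = 26, h = 500.
P75 = 2000 + ((62.25 − 57)/26)·500 = 2000 + 100.962 = 2100.96.

2100.96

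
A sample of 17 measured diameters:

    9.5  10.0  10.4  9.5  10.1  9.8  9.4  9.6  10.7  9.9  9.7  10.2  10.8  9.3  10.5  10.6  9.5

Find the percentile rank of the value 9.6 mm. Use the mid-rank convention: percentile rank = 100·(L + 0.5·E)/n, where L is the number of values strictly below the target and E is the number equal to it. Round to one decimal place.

Sorted: 9.3, 9.4, 9.5, 9.5, 9.5, 9.6, 9.7, 9.8, 9.9, 10.0, 10.1, 10.2, 10.4, 10.5, 10.6, 10.7, 10.8.
Count below 9.6: L = 5; count equal: E = 1; n = 17.
Percentile rank = 100·(5 + 0.5·1)/17 = 100·5.5/17 = 32.35.

32.4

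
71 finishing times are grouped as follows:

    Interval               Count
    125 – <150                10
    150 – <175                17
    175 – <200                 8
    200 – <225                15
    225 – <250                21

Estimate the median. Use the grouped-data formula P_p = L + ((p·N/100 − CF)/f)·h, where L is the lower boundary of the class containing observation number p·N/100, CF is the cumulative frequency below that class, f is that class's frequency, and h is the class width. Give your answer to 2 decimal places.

200.83

N = 71; target position k = 50/100 · 71 = 35.5.
Cumulative frequencies: 10, 27, 35, 50, 71.
Observation 35.5 falls in the class 200 – <225.
L = 200, CF = 35, f = 15, h = 25.
P50 = 200 + ((35.5 − 35)/15)·25 = 200 + 0.833333 = 200.833.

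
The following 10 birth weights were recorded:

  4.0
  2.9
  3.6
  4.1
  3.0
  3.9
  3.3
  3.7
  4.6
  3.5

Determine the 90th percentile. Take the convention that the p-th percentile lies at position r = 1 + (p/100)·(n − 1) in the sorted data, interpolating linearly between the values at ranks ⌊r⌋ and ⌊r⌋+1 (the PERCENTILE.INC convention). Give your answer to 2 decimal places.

4.15

Sorted: 2.9, 3.0, 3.3, 3.5, 3.6, 3.7, 3.9, 4.0, 4.1, 4.6.
n = 10.
r = 1 + (90/100)·(10 − 1) = 1 + 8.1 = 9.1.
Rank 9 is 4.1 and rank 10 is 4.6.
Interpolate: 4.1 + 0.1·(4.6 − 4.1) = 4.1 + 0.1·0.5 = 4.15.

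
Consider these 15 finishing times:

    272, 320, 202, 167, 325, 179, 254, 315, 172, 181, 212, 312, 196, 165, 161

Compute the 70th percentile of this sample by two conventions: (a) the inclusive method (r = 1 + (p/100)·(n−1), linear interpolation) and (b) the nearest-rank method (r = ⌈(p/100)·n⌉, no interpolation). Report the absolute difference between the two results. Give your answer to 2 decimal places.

Sorted: 161, 165, 167, 172, 179, 181, 196, 202, 212, 254, 272, 312, 315, 320, 325.
n = 15.
(a) r = 10.8; between ranks 10 (254) and 11 (272): 268.4.
(b) the nearest-rank method: rank 11 → 272.
|268.4 − 272| = 3.6.

3.60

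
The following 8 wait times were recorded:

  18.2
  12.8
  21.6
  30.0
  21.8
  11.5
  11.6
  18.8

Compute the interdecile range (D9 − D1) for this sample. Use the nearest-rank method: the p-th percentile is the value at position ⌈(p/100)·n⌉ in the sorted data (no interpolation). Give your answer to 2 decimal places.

Sorted: 11.5, 11.6, 12.8, 18.2, 18.8, 21.6, 21.8, 30.0.
n = 8.
P10: rank ⌈10/100·8⌉ = 1 → 11.5.
P90: rank ⌈90/100·8⌉ = 8 → 30.
Difference: 30 − 11.5 = 18.5.

18.50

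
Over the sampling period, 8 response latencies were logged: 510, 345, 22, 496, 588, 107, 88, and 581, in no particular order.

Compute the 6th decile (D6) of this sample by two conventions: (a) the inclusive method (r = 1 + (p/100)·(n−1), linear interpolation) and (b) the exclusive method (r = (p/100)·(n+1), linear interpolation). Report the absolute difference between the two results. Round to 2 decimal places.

Sorted: 22, 88, 107, 345, 496, 510, 581, 588.
n = 8.
(a) r = 5.2; between ranks 5 (496) and 6 (510): 498.8.
(b) r = 5.4; between ranks 5 (496) and 6 (510): 501.6.
|498.8 − 501.6| = 2.8.

2.80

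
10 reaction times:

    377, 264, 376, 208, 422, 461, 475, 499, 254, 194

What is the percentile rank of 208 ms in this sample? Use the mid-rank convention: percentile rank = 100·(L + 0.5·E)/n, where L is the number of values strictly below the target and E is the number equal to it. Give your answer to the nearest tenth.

15.0

Sorted: 194, 208, 254, 264, 376, 377, 422, 461, 475, 499.
Count below 208: L = 1; count equal: E = 1; n = 10.
Percentile rank = 100·(1 + 0.5·1)/10 = 100·1.5/10 = 15.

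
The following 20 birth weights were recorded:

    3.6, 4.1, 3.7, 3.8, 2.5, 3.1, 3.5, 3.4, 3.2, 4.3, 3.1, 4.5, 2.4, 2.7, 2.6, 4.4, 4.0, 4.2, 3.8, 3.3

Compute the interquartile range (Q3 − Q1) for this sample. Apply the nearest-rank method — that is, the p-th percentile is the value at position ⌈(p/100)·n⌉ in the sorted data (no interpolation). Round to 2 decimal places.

0.90

Sorted: 2.4, 2.5, 2.6, 2.7, 3.1, 3.1, 3.2, 3.3, 3.4, 3.5, 3.6, 3.7, 3.8, 3.8, 4.0, 4.1, 4.2, 4.3, 4.4, 4.5.
n = 20.
P25: rank ⌈25/100·20⌉ = 5 → 3.1.
P75: rank ⌈75/100·20⌉ = 15 → 4.
Difference: 4 − 3.1 = 0.9.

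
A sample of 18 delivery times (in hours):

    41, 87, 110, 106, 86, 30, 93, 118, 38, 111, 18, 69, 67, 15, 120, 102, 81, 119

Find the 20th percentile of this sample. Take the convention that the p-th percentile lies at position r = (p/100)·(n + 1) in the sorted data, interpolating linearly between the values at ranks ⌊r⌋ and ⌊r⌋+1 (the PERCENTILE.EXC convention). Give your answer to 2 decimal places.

36.40

Sorted: 15, 18, 30, 38, 41, 67, 69, 81, 86, 87, 93, 102, 106, 110, 111, 118, 119, 120.
n = 18.
r = (20/100)·(18 + 1) = 3.8.
Rank 3 is 30 and rank 4 is 38.
Interpolate: 30 + 0.8·(38 − 30) = 30 + 0.8·8 = 36.4.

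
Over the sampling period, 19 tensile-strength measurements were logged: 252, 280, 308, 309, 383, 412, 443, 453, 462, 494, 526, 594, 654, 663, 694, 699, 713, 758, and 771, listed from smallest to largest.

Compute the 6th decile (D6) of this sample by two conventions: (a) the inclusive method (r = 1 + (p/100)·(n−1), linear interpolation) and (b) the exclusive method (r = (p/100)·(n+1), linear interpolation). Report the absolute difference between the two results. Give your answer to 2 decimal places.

13.60

n = 19.
(a) r = 11.8; between ranks 11 (526) and 12 (594): 580.4.
(b) r = 12 → value at rank 12 = 594.
|580.4 − 594| = 13.6.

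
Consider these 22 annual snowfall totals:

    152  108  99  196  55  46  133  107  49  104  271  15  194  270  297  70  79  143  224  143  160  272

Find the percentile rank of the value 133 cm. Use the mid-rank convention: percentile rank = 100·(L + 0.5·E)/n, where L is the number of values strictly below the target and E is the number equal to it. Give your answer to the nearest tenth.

47.7

Sorted: 15, 46, 49, 55, 70, 79, 99, 104, 107, 108, 133, 143, 143, 152, 160, 194, 196, 224, 270, 271, 272, 297.
Count below 133: L = 10; count equal: E = 1; n = 22.
Percentile rank = 100·(10 + 0.5·1)/22 = 100·10.5/22 = 47.73.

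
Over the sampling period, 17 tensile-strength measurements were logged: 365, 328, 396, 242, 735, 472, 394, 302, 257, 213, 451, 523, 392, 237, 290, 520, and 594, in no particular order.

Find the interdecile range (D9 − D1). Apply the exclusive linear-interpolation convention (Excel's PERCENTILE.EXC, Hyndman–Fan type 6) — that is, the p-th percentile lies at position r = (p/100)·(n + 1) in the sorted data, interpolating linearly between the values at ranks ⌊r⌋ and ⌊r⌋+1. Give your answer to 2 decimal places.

390.00

Sorted: 213, 237, 242, 257, 290, 302, 328, 365, 392, 394, 396, 451, 472, 520, 523, 594, 735.
n = 17.
P10: r = 1.8; ranks 1–2 are 213, 237; interpolating gives 232.2.
P90: r = 16.2; ranks 16–17 are 594, 735; interpolating gives 622.2.
Difference: 622.2 − 232.2 = 390.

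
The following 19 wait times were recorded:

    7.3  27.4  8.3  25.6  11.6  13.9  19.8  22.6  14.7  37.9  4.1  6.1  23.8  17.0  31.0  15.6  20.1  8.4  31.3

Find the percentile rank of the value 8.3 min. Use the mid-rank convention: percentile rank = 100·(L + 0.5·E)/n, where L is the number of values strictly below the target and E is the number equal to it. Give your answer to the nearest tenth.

18.4

Sorted: 4.1, 6.1, 7.3, 8.3, 8.4, 11.6, 13.9, 14.7, 15.6, 17.0, 19.8, 20.1, 22.6, 23.8, 25.6, 27.4, 31.0, 31.3, 37.9.
Count below 8.3: L = 3; count equal: E = 1; n = 19.
Percentile rank = 100·(3 + 0.5·1)/19 = 100·3.5/19 = 18.42.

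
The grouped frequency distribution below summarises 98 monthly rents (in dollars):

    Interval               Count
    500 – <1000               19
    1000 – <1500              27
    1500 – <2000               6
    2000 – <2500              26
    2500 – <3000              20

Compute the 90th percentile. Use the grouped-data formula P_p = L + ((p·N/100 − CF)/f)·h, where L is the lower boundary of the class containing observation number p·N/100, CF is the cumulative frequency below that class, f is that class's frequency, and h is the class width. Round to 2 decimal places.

N = 98; target position k = 90/100 · 98 = 88.2.
Cumulative frequencies: 19, 46, 52, 78, 98.
Observation 88.2 falls in the class 2500 – <3000.
L = 2500, CF = 78, f = 20, h = 500.
P90 = 2500 + ((88.2 − 78)/20)·500 = 2500 + 255 = 2755.

2755.00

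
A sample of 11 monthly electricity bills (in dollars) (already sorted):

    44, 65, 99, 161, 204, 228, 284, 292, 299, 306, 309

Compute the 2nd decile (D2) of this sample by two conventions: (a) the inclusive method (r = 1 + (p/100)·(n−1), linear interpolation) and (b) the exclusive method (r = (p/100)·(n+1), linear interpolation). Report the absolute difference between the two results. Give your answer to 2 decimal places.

n = 11.
(a) r = 3 → value at rank 3 = 99.
(b) r = 2.4; between ranks 2 (65) and 3 (99): 78.6.
|99 − 78.6| = 20.4.

20.40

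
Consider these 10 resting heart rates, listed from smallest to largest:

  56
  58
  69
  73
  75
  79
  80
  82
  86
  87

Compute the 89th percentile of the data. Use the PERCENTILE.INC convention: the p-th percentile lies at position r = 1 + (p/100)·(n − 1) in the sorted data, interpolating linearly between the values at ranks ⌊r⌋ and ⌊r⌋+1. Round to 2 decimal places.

n = 10.
r = 1 + (89/100)·(10 − 1) = 1 + 8.01 = 9.01.
Rank 9 is 86 and rank 10 is 87.
Interpolate: 86 + 0.01·(87 − 86) = 86 + 0.01·1 = 86.01.

86.01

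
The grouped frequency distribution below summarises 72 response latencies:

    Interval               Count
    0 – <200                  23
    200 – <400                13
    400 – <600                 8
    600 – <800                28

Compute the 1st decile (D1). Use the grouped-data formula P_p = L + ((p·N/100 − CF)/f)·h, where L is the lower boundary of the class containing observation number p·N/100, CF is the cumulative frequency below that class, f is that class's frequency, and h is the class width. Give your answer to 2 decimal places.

N = 72; target position k = 10/100 · 72 = 7.2.
Cumulative frequencies: 23, 36, 44, 72.
Observation 7.2 falls in the class 0 – <200.
L = 0, CF = 0, f = 23, h = 200.
P10 = 0 + ((7.2 − 0)/23)·200 = 0 + 62.6087 = 62.6087.

62.61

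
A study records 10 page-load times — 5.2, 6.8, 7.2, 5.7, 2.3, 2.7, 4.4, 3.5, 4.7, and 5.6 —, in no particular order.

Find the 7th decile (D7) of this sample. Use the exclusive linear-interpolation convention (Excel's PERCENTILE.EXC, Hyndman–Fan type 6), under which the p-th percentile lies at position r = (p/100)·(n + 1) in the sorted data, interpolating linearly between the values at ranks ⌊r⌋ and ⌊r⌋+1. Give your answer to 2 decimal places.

5.67

Sorted: 2.3, 2.7, 3.5, 4.4, 4.7, 5.2, 5.6, 5.7, 6.8, 7.2.
n = 10.
r = (70/100)·(10 + 1) = 7.7.
Rank 7 is 5.6 and rank 8 is 5.7.
Interpolate: 5.6 + 0.7·(5.7 − 5.6) = 5.6 + 0.7·0.1 = 5.67.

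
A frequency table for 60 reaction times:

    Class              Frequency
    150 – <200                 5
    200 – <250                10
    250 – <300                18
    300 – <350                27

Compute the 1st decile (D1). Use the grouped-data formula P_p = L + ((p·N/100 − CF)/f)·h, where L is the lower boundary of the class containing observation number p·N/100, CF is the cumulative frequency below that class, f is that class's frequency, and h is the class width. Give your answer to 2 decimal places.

N = 60; target position k = 10/100 · 60 = 6.
Cumulative frequencies: 5, 15, 33, 60.
Observation 6 falls in the class 200 – <250.
L = 200, CF = 5, f = 10, h = 50.
P10 = 200 + ((6 − 5)/10)·50 = 200 + 5 = 205.

205.00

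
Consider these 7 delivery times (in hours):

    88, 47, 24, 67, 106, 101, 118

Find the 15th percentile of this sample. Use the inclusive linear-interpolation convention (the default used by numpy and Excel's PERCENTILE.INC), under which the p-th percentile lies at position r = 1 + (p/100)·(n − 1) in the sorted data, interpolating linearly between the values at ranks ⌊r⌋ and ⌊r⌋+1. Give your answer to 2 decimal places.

44.70

Sorted: 24, 47, 67, 88, 101, 106, 118.
n = 7.
r = 1 + (15/100)·(7 − 1) = 1 + 0.9 = 1.9.
Rank 1 is 24 and rank 2 is 47.
Interpolate: 24 + 0.9·(47 − 24) = 24 + 0.9·23 = 44.7.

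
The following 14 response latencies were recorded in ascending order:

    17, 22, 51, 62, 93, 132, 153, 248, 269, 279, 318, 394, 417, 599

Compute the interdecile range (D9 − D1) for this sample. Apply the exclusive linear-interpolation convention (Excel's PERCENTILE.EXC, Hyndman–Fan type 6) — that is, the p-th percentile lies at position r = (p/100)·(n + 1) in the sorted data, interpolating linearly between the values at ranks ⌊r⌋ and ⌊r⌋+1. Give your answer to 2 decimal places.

n = 14.
P10: r = 1.5; ranks 1–2 are 17, 22; interpolating gives 19.5.
P90: r = 13.5; ranks 13–14 are 417, 599; interpolating gives 508.
Difference: 508 − 19.5 = 488.5.

488.50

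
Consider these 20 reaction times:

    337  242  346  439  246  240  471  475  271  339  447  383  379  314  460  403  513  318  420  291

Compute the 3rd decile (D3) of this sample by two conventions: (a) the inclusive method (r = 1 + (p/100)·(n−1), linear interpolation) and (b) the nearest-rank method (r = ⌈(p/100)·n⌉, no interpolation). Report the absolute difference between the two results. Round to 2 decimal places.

2.80

Sorted: 240, 242, 246, 271, 291, 314, 318, 337, 339, 346, 379, 383, 403, 420, 439, 447, 460, 471, 475, 513.
n = 20.
(a) r = 6.7; between ranks 6 (314) and 7 (318): 316.8.
(b) the nearest-rank method: rank 6 → 314.
|316.8 − 314| = 2.8.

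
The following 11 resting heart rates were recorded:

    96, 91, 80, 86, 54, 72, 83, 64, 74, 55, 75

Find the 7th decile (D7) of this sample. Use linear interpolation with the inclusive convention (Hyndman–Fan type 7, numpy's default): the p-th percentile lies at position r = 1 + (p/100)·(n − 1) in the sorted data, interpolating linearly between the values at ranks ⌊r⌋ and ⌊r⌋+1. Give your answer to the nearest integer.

83

Sorted: 54, 55, 64, 72, 74, 75, 80, 83, 86, 91, 96.
n = 11.
r = 1 + (70/100)·(11 − 1) = 1 + 7 = 8.
r is an integer, so P70 is the value at rank 8: 83.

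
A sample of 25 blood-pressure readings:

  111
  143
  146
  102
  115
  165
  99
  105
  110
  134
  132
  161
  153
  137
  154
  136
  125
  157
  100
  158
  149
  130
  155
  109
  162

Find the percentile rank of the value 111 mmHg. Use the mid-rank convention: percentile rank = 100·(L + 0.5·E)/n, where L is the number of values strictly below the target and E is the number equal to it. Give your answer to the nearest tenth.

26.0

Sorted: 99, 100, 102, 105, 109, 110, 111, 115, 125, 130, 132, 134, 136, 137, 143, 146, 149, 153, 154, 155, 157, 158, 161, 162, 165.
Count below 111: L = 6; count equal: E = 1; n = 25.
Percentile rank = 100·(6 + 0.5·1)/25 = 100·6.5/25 = 26.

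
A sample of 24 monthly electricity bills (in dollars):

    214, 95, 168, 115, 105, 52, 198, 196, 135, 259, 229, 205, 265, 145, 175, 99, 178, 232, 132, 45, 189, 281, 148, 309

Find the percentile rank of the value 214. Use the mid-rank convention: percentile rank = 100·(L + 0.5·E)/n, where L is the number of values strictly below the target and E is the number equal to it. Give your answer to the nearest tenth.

Sorted: 45, 52, 95, 99, 105, 115, 132, 135, 145, 148, 168, 175, 178, 189, 196, 198, 205, 214, 229, 232, 259, 265, 281, 309.
Count below 214: L = 17; count equal: E = 1; n = 24.
Percentile rank = 100·(17 + 0.5·1)/24 = 100·17.5/24 = 72.92.

72.9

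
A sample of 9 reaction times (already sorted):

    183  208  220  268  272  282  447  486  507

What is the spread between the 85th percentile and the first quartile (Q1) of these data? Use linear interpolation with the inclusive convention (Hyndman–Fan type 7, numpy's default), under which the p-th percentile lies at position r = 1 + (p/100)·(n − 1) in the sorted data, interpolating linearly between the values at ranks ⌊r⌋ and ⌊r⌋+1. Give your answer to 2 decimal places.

258.20

n = 9.
P25: r = 3 (integer) → 220.
P85: r = 7.8; ranks 7–8 are 447, 486; interpolating gives 478.2.
Difference: 478.2 − 220 = 258.2.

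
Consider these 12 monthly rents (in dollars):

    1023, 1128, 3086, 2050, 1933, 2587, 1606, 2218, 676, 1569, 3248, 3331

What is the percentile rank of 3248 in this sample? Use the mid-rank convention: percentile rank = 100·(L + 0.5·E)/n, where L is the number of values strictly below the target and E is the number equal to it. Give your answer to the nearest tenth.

87.5

Sorted: 676, 1023, 1128, 1569, 1606, 1933, 2050, 2218, 2587, 3086, 3248, 3331.
Count below 3248: L = 10; count equal: E = 1; n = 12.
Percentile rank = 100·(10 + 0.5·1)/12 = 100·10.5/12 = 87.5.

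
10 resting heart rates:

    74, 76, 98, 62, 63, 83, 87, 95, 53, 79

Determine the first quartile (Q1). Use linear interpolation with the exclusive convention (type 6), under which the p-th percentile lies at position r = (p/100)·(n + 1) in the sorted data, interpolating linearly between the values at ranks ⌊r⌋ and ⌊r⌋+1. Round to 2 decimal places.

62.75

Sorted: 53, 62, 63, 74, 76, 79, 83, 87, 95, 98.
n = 10.
r = (25/100)·(10 + 1) = 2.75.
Rank 2 is 62 and rank 3 is 63.
Interpolate: 62 + 0.75·(63 − 62) = 62 + 0.75·1 = 62.75.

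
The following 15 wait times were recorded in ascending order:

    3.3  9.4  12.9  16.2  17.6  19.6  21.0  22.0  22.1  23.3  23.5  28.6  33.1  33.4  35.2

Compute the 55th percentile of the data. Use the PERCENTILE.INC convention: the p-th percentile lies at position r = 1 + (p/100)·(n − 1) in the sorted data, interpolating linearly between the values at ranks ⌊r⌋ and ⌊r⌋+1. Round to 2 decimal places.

n = 15.
r = 1 + (55/100)·(15 − 1) = 1 + 7.7 = 8.7.
Rank 8 is 22.0 and rank 9 is 22.1.
Interpolate: 22.0 + 0.7·(22.1 − 22.0) = 22.0 + 0.7·0.1 = 22.07.

22.07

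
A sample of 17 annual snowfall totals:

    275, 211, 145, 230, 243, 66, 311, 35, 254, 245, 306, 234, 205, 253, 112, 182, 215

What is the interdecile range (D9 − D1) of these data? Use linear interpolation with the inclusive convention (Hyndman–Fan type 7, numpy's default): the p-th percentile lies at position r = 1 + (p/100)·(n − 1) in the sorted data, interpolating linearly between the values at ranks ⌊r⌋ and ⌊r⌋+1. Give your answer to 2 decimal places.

193.80

Sorted: 35, 66, 112, 145, 182, 205, 211, 215, 230, 234, 243, 245, 253, 254, 275, 306, 311.
n = 17.
P10: r = 2.6; ranks 2–3 are 66, 112; interpolating gives 93.6.
P90: r = 15.4; ranks 15–16 are 275, 306; interpolating gives 287.4.
Difference: 287.4 − 93.6 = 193.8.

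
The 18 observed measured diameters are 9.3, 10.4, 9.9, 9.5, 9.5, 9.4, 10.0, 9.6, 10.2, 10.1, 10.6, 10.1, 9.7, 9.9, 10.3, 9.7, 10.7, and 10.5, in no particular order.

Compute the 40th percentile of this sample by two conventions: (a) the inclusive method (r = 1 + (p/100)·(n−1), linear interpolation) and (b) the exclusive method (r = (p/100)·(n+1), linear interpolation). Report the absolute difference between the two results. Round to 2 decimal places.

Sorted: 9.3, 9.4, 9.5, 9.5, 9.6, 9.7, 9.7, 9.9, 9.9, 10.0, 10.1, 10.1, 10.2, 10.3, 10.4, 10.5, 10.6, 10.7.
n = 18.
(a) r = 7.8; between ranks 7 (9.7) and 8 (9.9): 9.86.
(b) r = 7.6; between ranks 7 (9.7) and 8 (9.9): 9.82.
|9.86 − 9.82| = 0.04.

0.04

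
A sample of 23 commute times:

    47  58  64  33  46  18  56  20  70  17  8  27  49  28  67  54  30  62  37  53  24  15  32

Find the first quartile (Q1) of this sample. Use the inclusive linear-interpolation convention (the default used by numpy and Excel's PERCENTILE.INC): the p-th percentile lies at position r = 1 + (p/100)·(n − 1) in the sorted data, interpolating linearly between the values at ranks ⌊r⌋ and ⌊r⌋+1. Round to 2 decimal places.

Sorted: 8, 15, 17, 18, 20, 24, 27, 28, 30, 32, 33, 37, 46, 47, 49, 53, 54, 56, 58, 62, 64, 67, 70.
n = 23.
r = 1 + (25/100)·(23 − 1) = 1 + 5.5 = 6.5.
Rank 6 is 24 and rank 7 is 27.
Interpolate: 24 + 0.5·(27 − 24) = 24 + 0.5·3 = 25.5.

25.50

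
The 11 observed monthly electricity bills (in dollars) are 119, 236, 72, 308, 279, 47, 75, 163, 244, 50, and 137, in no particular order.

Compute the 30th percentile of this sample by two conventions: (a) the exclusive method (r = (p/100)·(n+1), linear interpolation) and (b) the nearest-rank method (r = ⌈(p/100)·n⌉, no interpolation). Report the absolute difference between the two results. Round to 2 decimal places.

Sorted: 47, 50, 72, 75, 119, 137, 163, 236, 244, 279, 308.
n = 11.
(a) r = 3.6; between ranks 3 (72) and 4 (75): 73.8.
(b) the nearest-rank method: rank 4 → 75.
|73.8 − 75| = 1.2.

1.20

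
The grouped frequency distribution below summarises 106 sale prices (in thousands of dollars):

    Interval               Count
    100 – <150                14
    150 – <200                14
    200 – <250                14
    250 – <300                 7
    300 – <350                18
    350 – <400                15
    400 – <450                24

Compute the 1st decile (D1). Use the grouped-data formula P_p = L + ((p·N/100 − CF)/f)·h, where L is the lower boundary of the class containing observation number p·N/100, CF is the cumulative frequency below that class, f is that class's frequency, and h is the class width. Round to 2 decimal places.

N = 106; target position k = 10/100 · 106 = 10.6.
Cumulative frequencies: 14, 28, 42, 49, 67, 82, 106.
Observation 10.6 falls in the class 100 – <150.
L = 100, CF = 0, f = 14, h = 50.
P10 = 100 + ((10.6 − 0)/14)·50 = 100 + 37.8571 = 137.857.

137.86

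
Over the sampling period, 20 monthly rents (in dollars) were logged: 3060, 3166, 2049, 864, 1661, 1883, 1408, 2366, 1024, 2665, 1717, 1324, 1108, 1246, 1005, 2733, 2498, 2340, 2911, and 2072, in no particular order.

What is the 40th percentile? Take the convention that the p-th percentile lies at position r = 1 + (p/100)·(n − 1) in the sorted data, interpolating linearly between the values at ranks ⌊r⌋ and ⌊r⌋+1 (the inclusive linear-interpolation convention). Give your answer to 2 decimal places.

1694.60

Sorted: 864, 1005, 1024, 1108, 1246, 1324, 1408, 1661, 1717, 1883, 2049, 2072, 2340, 2366, 2498, 2665, 2733, 2911, 3060, 3166.
n = 20.
r = 1 + (40/100)·(20 − 1) = 1 + 7.6 = 8.6.
Rank 8 is 1661 and rank 9 is 1717.
Interpolate: 1661 + 0.6·(1717 − 1661) = 1661 + 0.6·56 = 1694.6.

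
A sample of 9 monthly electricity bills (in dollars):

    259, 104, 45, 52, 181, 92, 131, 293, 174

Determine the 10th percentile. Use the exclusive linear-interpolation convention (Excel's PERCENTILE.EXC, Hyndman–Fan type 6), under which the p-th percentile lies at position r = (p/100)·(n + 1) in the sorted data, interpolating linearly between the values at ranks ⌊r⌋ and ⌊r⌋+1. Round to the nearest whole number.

45

Sorted: 45, 52, 92, 104, 131, 174, 181, 259, 293.
n = 9.
r = (10/100)·(9 + 1) = 1.
r is an integer, so P10 is the value at rank 1: 45.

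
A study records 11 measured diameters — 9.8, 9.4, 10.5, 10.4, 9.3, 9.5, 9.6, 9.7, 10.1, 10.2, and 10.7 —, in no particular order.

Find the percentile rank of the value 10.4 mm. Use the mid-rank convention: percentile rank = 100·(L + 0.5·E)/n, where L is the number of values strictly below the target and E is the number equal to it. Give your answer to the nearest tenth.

77.3

Sorted: 9.3, 9.4, 9.5, 9.6, 9.7, 9.8, 10.1, 10.2, 10.4, 10.5, 10.7.
Count below 10.4: L = 8; count equal: E = 1; n = 11.
Percentile rank = 100·(8 + 0.5·1)/11 = 100·8.5/11 = 77.27.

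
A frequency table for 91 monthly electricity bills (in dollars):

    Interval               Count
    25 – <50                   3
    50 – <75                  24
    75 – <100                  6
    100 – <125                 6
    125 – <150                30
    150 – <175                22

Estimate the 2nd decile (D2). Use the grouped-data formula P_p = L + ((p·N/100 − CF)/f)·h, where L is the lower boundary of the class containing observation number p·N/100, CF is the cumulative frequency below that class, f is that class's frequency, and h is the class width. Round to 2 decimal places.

65.83

N = 91; target position k = 20/100 · 91 = 18.2.
Cumulative frequencies: 3, 27, 33, 39, 69, 91.
Observation 18.2 falls in the class 50 – <75.
L = 50, CF = 3, f = 24, h = 25.
P20 = 50 + ((18.2 − 3)/24)·25 = 50 + 15.8333 = 65.8333.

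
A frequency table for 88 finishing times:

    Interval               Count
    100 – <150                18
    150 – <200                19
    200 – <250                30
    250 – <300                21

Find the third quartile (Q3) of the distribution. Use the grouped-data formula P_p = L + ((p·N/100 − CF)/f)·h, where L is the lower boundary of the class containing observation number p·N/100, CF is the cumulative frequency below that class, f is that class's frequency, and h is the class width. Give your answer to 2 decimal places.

248.33

N = 88; target position k = 75/100 · 88 = 66.
Cumulative frequencies: 18, 37, 67, 88.
Observation 66 falls in the class 200 – <250.
L = 200, CF = 37, f = 30, h = 50.
P75 = 200 + ((66 − 37)/30)·50 = 200 + 48.3333 = 248.333.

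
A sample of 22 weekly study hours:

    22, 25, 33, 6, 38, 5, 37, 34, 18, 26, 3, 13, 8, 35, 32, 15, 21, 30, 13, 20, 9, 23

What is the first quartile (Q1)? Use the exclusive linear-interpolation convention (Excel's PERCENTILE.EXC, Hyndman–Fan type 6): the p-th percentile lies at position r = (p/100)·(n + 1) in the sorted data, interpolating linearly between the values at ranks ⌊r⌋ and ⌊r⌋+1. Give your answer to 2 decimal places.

Sorted: 3, 5, 6, 8, 9, 13, 13, 15, 18, 20, 21, 22, 23, 25, 26, 30, 32, 33, 34, 35, 37, 38.
n = 22.
r = (25/100)·(22 + 1) = 5.75.
Rank 5 is 9 and rank 6 is 13.
Interpolate: 9 + 0.75·(13 − 9) = 9 + 0.75·4 = 12.

12.00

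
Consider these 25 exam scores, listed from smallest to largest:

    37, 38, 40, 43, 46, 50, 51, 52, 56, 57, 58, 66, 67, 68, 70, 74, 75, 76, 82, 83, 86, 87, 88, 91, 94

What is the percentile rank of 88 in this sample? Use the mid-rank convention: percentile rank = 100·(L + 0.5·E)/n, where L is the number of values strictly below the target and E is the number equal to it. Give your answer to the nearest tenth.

Count below 88: L = 22; count equal: E = 1; n = 25.
Percentile rank = 100·(22 + 0.5·1)/25 = 100·22.5/25 = 90.

90.0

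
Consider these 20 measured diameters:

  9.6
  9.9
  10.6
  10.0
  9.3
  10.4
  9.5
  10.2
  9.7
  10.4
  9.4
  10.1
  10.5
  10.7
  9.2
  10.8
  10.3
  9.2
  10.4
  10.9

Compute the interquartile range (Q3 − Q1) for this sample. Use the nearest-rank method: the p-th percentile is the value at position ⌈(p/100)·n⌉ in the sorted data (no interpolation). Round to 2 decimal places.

Sorted: 9.2, 9.2, 9.3, 9.4, 9.5, 9.6, 9.7, 9.9, 10.0, 10.1, 10.2, 10.3, 10.4, 10.4, 10.4, 10.5, 10.6, 10.7, 10.8, 10.9.
n = 20.
P25: rank ⌈25/100·20⌉ = 5 → 9.5.
P75: rank ⌈75/100·20⌉ = 15 → 10.4.
Difference: 10.4 − 9.5 = 0.9.

0.90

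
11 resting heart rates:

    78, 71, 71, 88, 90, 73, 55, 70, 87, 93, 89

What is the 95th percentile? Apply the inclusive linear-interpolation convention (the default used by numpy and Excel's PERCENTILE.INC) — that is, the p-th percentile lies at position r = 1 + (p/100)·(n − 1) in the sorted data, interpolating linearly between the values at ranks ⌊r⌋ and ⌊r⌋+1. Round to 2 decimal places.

91.50

Sorted: 55, 70, 71, 71, 73, 78, 87, 88, 89, 90, 93.
n = 11.
r = 1 + (95/100)·(11 − 1) = 1 + 9.5 = 10.5.
Rank 10 is 90 and rank 11 is 93.
Interpolate: 90 + 0.5·(93 − 90) = 90 + 0.5·3 = 91.5.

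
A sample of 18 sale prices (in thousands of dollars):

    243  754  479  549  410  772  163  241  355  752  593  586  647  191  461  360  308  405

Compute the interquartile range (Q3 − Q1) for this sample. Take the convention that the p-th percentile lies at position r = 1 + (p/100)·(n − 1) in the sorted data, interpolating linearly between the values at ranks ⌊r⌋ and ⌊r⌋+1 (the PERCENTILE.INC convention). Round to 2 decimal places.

Sorted: 163, 191, 241, 243, 308, 355, 360, 405, 410, 461, 479, 549, 586, 593, 647, 752, 754, 772.
n = 18.
P25: r = 5.25; ranks 5–6 are 308, 355; interpolating gives 319.75.
P75: r = 13.75; ranks 13–14 are 586, 593; interpolating gives 591.25.
Difference: 591.25 − 319.75 = 271.5.

271.50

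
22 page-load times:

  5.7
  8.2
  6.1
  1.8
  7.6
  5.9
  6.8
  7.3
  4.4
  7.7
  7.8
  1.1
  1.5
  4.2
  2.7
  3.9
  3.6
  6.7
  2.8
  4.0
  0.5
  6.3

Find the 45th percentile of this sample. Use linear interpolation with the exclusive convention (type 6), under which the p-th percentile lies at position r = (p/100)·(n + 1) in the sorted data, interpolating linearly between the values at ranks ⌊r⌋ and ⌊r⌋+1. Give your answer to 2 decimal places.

Sorted: 0.5, 1.1, 1.5, 1.8, 2.7, 2.8, 3.6, 3.9, 4.0, 4.2, 4.4, 5.7, 5.9, 6.1, 6.3, 6.7, 6.8, 7.3, 7.6, 7.7, 7.8, 8.2.
n = 22.
r = (45/100)·(22 + 1) = 10.35.
Rank 10 is 4.2 and rank 11 is 4.4.
Interpolate: 4.2 + 0.35·(4.4 − 4.2) = 4.2 + 0.35·0.2 = 4.27.

4.27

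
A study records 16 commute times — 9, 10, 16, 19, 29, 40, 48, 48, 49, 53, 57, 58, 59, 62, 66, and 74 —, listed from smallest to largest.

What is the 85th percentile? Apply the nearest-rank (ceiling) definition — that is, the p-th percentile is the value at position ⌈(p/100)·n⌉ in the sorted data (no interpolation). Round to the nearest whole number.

n = 16.
Position = ⌈85/100 · 16⌉ = ⌈13.6⌉ = 14.
The value at rank 14 is 62.

62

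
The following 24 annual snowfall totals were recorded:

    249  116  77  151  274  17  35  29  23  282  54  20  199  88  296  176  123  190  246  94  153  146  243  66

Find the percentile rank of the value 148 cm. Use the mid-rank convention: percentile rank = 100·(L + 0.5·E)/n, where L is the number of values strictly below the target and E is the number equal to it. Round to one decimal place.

Sorted: 17, 20, 23, 29, 35, 54, 66, 77, 88, 94, 116, 123, 146, 151, 153, 176, 190, 199, 243, 246, 249, 274, 282, 296.
Count below 148: L = 13; count equal: E = 0; n = 24.
Percentile rank = 100·(13 + 0.5·0)/24 = 100·13/24 = 54.17.

54.2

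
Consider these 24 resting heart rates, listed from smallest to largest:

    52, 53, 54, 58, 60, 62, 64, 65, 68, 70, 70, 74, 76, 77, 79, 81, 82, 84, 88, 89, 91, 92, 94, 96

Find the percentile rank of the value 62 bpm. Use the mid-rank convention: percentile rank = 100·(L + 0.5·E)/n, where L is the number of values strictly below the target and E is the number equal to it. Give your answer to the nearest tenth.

Count below 62: L = 5; count equal: E = 1; n = 24.
Percentile rank = 100·(5 + 0.5·1)/24 = 100·5.5/24 = 22.92.

22.9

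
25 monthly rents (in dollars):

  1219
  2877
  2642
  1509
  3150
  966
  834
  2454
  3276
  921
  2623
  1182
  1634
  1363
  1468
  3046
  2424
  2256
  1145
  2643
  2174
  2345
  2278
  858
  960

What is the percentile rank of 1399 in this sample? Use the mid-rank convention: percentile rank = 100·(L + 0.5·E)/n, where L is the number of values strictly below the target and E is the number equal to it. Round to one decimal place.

Sorted: 834, 858, 921, 960, 966, 1145, 1182, 1219, 1363, 1468, 1509, 1634, 2174, 2256, 2278, 2345, 2424, 2454, 2623, 2642, 2643, 2877, 3046, 3150, 3276.
Count below 1399: L = 9; count equal: E = 0; n = 25.
Percentile rank = 100·(9 + 0.5·0)/25 = 100·9/25 = 36.

36.0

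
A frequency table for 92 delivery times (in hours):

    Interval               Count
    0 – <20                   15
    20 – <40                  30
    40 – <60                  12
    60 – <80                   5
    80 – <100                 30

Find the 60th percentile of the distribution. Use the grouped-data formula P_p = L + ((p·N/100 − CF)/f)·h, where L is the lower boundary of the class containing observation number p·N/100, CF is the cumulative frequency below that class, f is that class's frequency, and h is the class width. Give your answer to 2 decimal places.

57.00

N = 92; target position k = 60/100 · 92 = 55.2.
Cumulative frequencies: 15, 45, 57, 62, 92.
Observation 55.2 falls in the class 40 – <60.
L = 40, CF = 45, f = 12, h = 20.
P60 = 40 + ((55.2 − 45)/12)·20 = 40 + 17 = 57.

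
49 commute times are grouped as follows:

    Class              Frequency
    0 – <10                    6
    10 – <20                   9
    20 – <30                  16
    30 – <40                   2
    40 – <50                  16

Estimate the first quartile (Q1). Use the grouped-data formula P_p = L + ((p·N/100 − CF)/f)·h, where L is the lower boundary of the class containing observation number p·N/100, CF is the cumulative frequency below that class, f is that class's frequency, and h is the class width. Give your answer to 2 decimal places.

16.94

N = 49; target position k = 25/100 · 49 = 12.25.
Cumulative frequencies: 6, 15, 31, 33, 49.
Observation 12.25 falls in the class 10 – <20.
L = 10, CF = 6, f = 9, h = 10.
P25 = 10 + ((12.25 − 6)/9)·10 = 10 + 6.94444 = 16.9444.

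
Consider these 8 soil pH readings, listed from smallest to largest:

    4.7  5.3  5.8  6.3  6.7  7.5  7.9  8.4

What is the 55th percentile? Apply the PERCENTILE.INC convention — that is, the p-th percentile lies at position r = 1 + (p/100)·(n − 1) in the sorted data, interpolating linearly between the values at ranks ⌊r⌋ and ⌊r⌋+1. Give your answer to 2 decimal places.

n = 8.
r = 1 + (55/100)·(8 − 1) = 1 + 3.85 = 4.85.
Rank 4 is 6.3 and rank 5 is 6.7.
Interpolate: 6.3 + 0.85·(6.7 − 6.3) = 6.3 + 0.85·0.4 = 6.64.

6.64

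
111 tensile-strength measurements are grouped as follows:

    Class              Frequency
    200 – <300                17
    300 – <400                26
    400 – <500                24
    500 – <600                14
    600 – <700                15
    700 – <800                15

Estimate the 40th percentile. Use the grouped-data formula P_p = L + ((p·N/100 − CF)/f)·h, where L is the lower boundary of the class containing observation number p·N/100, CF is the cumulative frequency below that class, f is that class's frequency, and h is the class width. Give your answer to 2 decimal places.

N = 111; target position k = 40/100 · 111 = 44.4.
Cumulative frequencies: 17, 43, 67, 81, 96, 111.
Observation 44.4 falls in the class 400 – <500.
L = 400, CF = 43, f = 24, h = 100.
P40 = 400 + ((44.4 − 43)/24)·100 = 400 + 5.83333 = 405.833.

405.83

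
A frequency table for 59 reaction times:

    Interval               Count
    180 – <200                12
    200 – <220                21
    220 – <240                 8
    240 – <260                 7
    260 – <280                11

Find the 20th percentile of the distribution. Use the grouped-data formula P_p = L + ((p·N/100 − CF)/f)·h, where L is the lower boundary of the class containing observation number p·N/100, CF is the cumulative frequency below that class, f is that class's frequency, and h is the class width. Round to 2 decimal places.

199.67

N = 59; target position k = 20/100 · 59 = 11.8.
Cumulative frequencies: 12, 33, 41, 48, 59.
Observation 11.8 falls in the class 180 – <200.
L = 180, CF = 0, f = 12, h = 20.
P20 = 180 + ((11.8 − 0)/12)·20 = 180 + 19.6667 = 199.667.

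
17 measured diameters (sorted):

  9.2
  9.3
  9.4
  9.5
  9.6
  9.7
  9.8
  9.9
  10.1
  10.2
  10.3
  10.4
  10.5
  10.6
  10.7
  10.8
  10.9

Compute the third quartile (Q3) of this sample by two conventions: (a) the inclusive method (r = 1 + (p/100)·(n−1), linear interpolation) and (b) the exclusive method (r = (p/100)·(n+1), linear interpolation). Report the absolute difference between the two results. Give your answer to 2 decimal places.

0.05

n = 17.
(a) r = 13 → value at rank 13 = 10.5.
(b) r = 13.5; between ranks 13 (10.5) and 14 (10.6): 10.55.
|10.5 − 10.55| = 0.05.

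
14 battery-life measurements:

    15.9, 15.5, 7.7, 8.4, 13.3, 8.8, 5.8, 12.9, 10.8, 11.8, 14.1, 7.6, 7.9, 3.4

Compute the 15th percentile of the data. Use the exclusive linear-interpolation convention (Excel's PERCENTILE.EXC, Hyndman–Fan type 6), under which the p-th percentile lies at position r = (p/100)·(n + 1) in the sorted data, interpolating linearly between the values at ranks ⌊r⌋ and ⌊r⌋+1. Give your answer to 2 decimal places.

Sorted: 3.4, 5.8, 7.6, 7.7, 7.9, 8.4, 8.8, 10.8, 11.8, 12.9, 13.3, 14.1, 15.5, 15.9.
n = 14.
r = (15/100)·(14 + 1) = 2.25.
Rank 2 is 5.8 and rank 3 is 7.6.
Interpolate: 5.8 + 0.25·(7.6 − 5.8) = 5.8 + 0.25·1.8 = 6.25.

6.25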